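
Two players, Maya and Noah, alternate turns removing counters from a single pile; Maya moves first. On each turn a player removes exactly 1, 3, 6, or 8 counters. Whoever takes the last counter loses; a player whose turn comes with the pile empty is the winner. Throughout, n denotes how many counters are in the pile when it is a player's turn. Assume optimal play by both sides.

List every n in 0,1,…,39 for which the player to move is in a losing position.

Label each position W (a win for the player to move) or L (a loss). A position with no legal move is W; any other position is W exactly when some move reaches an L, and L when every move reaches a W.
n=0: no move; the opponent has just taken the last counter and therefore loses → W
n=1: L (sole option 0(W) is W)
n=2: W (go to 1, an L position)
n=3: L (options 2(W), 0(W) are all W)
n=4: W (go to 3, an L position)
n=5: L (options 4(W), 2(W) are all W)
n=6: W (go to 5, an L position)
n=7: W (go to 1, an L position)
n=8: W (go to 5, an L position)
n=9: W (go to 3, an L position)
n=10: L (options 9(W), 7(W), 4(W), 2(W) are all W)
n=11: W (go to 10, an L position)
n=12: L (options 11(W), 9(W), 6(W), 4(W) are all W)
n=13: W (go to 12, an L position)
n=14: L (options 13(W), 11(W), 8(W), 6(W) are all W)
n=15: W (go to 14, an L position)
n=16: W (go to 10, an L position)
n=17: W (go to 14, an L position)
n=18: W (go to 12, an L position)
n=19: L (options 18(W), 16(W), 13(W), 11(W) are all W)
n=20: W (go to 19, an L position)
n=21: L (options 20(W), 18(W), 15(W), 13(W) are all W)
n=22: W (go to 21, an L position)
n=23: L (options 22(W), 20(W), 17(W), 15(W) are all W)
n=24: W (go to 23, an L position)
n=25: W (go to 19, an L position)
n=26: W (go to 23, an L position)
n=27: W (go to 21, an L position)
n=28: L (options 27(W), 25(W), 22(W), 20(W) are all W)
n=29: W (go to 28, an L position)
n=30: L (options 29(W), 27(W), 24(W), 22(W) are all W)
n=31: W (go to 30, an L position)
n=32: L (options 31(W), 29(W), 26(W), 24(W) are all W)
n=33: W (go to 32, an L position)
n=34: W (go to 28, an L position)
n=35: W (go to 32, an L position)
n=36: W (go to 30, an L position)
n=37: L (options 36(W), 34(W), 31(W), 29(W) are all W)
n=38: W (go to 37, an L position)
n=39: L (options 38(W), 36(W), 33(W), 31(W) are all W)
The losing starting values of n are exactly the entries labelled L in this table (14 of them).

1, 3, 5, 10, 12, 14, 19, 21, 23, 28, 30, 32, 37, 39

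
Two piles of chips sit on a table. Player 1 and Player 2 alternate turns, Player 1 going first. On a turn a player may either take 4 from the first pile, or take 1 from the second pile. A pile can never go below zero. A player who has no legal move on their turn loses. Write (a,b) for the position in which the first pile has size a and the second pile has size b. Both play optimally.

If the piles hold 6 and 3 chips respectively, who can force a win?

Player 2 wins.

Use the standard recursion: the mover loses at a terminal position; elsewhere, the mover wins exactly when some move hands the opponent an L position.
No move ever increases a pile, so every position that can arise here has a ≤ 6 and b ≤ 3; it is enough to label the cells with 0 ≤ a ≤ 6 and 0 ≤ b ≤ 3.
Every move lowers a or b (never raises either), so fill the grid row by row in increasing a, and left to right within a row: each cell's successors are then already labelled.
      b=0  b=1  b=2  b=3
a=0:    L    W    L    W
a=1:    L    W    L    W
a=2:    L    W    L    W
a=3:    L    W    L    W
a=4:    W    L    W    L
a=5:    W    L    W    L
a=6:    W    L    W    L
Cells with no legal move (terminal, hence L): (0,0), (1,0), (2,0), (3,0).
The remaining L cells, each justified by listing all of its moves:
(0,2): →(0,1)(W) only, which is W, so L
(1,2): →(1,1)(W) only, which is W, so L
(2,2): →(2,1)(W) only, which is W, so L
(3,2): →(3,1)(W) only, which is W, so L
(4,1): →(0,1)(W), (4,0)(W) — all W, so L
(4,3): →(0,3)(W), (4,2)(W) — all W, so L
(5,1): →(1,1)(W), (5,0)(W) — all W, so L
(5,3): →(1,3)(W), (5,2)(W) — all W, so L
(6,1): →(2,1)(W), (6,0)(W) — all W, so L
(6,3): →(2,3)(W), (6,2)(W) — all W, so L
Every other cell has at least one move into one of the L cells above, so it is W.
The starting position (6,3) is L: whatever Player 1 does, the opponent receives a W position.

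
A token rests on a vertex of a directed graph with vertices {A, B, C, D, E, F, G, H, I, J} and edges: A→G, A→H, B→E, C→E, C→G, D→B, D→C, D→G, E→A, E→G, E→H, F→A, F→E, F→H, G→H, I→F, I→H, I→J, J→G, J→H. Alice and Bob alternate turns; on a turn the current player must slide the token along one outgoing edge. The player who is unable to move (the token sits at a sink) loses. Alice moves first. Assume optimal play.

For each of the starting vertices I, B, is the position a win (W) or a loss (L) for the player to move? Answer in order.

I: W, B: L

Label each position W (a win for the player to move) or L (a loss). A position with no legal move is L; any other position is W exactly when some move reaches an L, and L when every move reaches a W.
Every edge goes from a vertex to one that appears earlier in the order H, G, A, E, F, J, B, I, C, D, so processing vertices in that order labels each vertex after all of its successors.
H: no outgoing edge → L
G: can move to H, which is L ⇒ W
A: can move to H, which is L ⇒ W
E: can move to H, which is L ⇒ W
F: can move to H, which is L ⇒ W
J: can move to H, which is L ⇒ W
B: the only move is to E(W), a W ⇒ L
I: can move to H, which is L ⇒ W
C: moves to E(W), G(W); every one is W ⇒ L
D: can move to C, which is L ⇒ W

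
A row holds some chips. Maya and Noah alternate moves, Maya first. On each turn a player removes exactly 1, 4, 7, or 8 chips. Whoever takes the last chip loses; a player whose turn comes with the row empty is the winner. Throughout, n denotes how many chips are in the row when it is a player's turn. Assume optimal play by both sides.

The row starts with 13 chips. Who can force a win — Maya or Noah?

Compute win/loss labels from the base case upward. A position with no move is W. Any other position is W if it can reach an L in one move, else L.
n=0: no move; the opponent has just taken the last chip and therefore loses → W
n=1: the only move is to 0(W), a W ⇒ L
n=2: can move to 1, which is L ⇒ W
n=3: the only move is to 2(W), a W ⇒ L
n=4: can move to 3, which is L ⇒ W
n=5: can move to 1, which is L ⇒ W
n=6: moves to 5(W), 2(W); every one is W ⇒ L
n=7: can move to 6, which is L ⇒ W
n=8: can move to 1, which is L ⇒ W
n=9: can move to 1, which is L ⇒ W
n=10: can move to 6, which is L ⇒ W
n=11: can move to 3, which is L ⇒ W
n=12: moves to 11(W), 8(W), 5(W), 4(W); every one is W ⇒ L
n=13: can move to 12, which is L ⇒ W
The starting position 13 is W: Maya should remove 1, leaving 12, handing over an L position.

Maya wins.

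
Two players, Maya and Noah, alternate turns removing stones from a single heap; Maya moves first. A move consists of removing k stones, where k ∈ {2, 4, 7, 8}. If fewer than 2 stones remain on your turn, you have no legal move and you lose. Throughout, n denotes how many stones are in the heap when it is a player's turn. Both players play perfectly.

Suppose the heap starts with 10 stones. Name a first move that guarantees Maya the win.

Remove 4, leaving 6.

Work bottom-up. With no move the player to move loses. Otherwise the position is W if at least one move leads to an L position for the opponent, and L if every move leads to a W.
n=0: no move → L
n=1: no move → L
n=2: reaches L-position 0 → W
n=3: reaches L-position 1 → W
n=4: reaches L-position 0 → W
n=5: reaches L-position 1 → W
n=6: only reaches 4(W), 2(W), all W → L
n=7: reaches L-position 0 → W
n=8: reaches L-position 6 → W
n=9: reaches L-position 1 → W
n=10: reaches L-position 6 → W
From 10, the L positions reachable in one move are: 6.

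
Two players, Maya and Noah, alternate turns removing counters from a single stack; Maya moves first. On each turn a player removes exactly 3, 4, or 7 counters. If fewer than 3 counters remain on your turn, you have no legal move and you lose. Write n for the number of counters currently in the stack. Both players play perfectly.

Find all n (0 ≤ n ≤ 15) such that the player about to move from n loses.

Label each position W (a win for the player to move) or L (a loss). A position with no legal move is L; any other position is W exactly when some move reaches an L, and L when every move reaches a W.
n=0: no move → L
n=1: no move → L
n=2: no move → L
n=3: can move to 0, which is L ⇒ W
n=4: can move to 1, which is L ⇒ W
n=5: can move to 2, which is L ⇒ W
n=6: can move to 2, which is L ⇒ W
n=7: can move to 0, which is L ⇒ W
n=8: can move to 1, which is L ⇒ W
n=9: can move to 2, which is L ⇒ W
n=10: moves to 7(W), 6(W), 3(W); every one is W ⇒ L
n=11: moves to 8(W), 7(W), 4(W); every one is W ⇒ L
n=12: moves to 9(W), 8(W), 5(W); every one is W ⇒ L
n=13: can move to 10, which is L ⇒ W
n=14: can move to 11, which is L ⇒ W
n=15: can move to 12, which is L ⇒ W
Reading off the rows marked L gives the requested list; there are 6 such values of n.

0, 1, 2, 10, 11, 12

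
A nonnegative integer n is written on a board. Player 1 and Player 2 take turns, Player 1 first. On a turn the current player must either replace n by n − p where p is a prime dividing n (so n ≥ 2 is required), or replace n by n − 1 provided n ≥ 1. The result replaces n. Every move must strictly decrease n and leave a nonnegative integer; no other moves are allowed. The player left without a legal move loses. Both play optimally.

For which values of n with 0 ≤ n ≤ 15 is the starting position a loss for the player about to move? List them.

0, 4, 8, 12

Label each position W (a win for the player to move) or L (a loss). A position with no legal move is L; any other position is W exactly when some move reaches an L, and L when every move reaches a W.
n=0: no move → L
n=1: →0(L), so W
n=2: →0(L), so W
n=3: →0(L), so W
n=4: →2(W), 3(W) — all W, so L
n=5: →0(L), so W
n=6: →4(L), so W
n=7: →0(L), so W
n=8: →6(W), 7(W) — all W, so L
n=9: →8(L), so W
n=10: →8(L), so W
n=11: →0(L), so W
n=12: →9(W), 10(W), 11(W) — all W, so L
n=13: →0(L), so W
n=14: →12(L), so W
n=15: →12(L), so W
Reading off the rows marked L gives the requested list; there are 4 such values of n.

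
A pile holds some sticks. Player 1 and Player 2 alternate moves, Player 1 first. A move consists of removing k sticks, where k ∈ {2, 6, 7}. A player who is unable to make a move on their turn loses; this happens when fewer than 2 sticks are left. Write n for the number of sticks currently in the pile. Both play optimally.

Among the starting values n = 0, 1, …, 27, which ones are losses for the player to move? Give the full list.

Work bottom-up. With no move the player to move loses. Otherwise the position is W if at least one move leads to an L position for the opponent, and L if every move leads to a W.
n=0: no move → L
n=1: no move → L
n=2: reaches L-position 0 → W
n=3: reaches L-position 1 → W
n=4: only reaches 2(W), which is W → L
n=5: only reaches 3(W), which is W → L
n=6: reaches L-position 4 → W
n=7: reaches L-position 5 → W
n=8: reaches L-position 1 → W
n=9: only reaches 7(W), 3(W), 2(W), all W → L
n=10: reaches L-position 4 → W
n=11: reaches L-position 9 → W
n=12: reaches L-position 5 → W
n=13: only reaches 11(W), 7(W), 6(W), all W → L
n=14: only reaches 12(W), 8(W), 7(W), all W → L
n=15: reaches L-position 13 → W
n=16: reaches L-position 14 → W
n=17: only reaches 15(W), 11(W), 10(W), all W → L
n=18: only reaches 16(W), 12(W), 11(W), all W → L
n=19: reaches L-position 17 → W
n=20: reaches L-position 18 → W
n=21: reaches L-position 14 → W
n=22: only reaches 20(W), 16(W), 15(W), all W → L
n=23: reaches L-position 17 → W
n=24: reaches L-position 22 → W
n=25: reaches L-position 18 → W
n=26: only reaches 24(W), 20(W), 19(W), all W → L
n=27: only reaches 25(W), 21(W), 20(W), all W → L
The losing starting values of n are exactly the entries labelled L in this table (12 of them).

0, 1, 4, 5, 9, 13, 14, 17, 18, 22, 26, 27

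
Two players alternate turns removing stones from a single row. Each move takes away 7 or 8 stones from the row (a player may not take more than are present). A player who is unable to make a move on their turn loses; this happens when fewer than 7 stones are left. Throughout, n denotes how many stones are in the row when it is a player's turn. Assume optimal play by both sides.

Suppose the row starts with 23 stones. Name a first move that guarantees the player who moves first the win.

Remove 7, leaving 16.

Work bottom-up. With no move the player to move loses. Otherwise the position is W if at least one move leads to an L position for the opponent, and L if every move leads to a W.
n=0: no move → L
n=1: no move → L
n=2: no move → L
n=3: no move → L
n=4: no move → L
n=5: no move → L
n=6: no move → L
n=7: W (go to 0, an L position)
n=8: W (go to 1, an L position)
n=9: W (go to 2, an L position)
n=10: W (go to 3, an L position)
n=11: W (go to 4, an L position)
n=12: W (go to 5, an L position)
n=13: W (go to 6, an L position)
n=14: W (go to 6, an L position)
n=15: L (options 8(W), 7(W) are all W)
n=16: L (options 9(W), 8(W) are all W)
n=17: L (options 10(W), 9(W) are all W)
n=18: L (options 11(W), 10(W) are all W)
n=19: L (options 12(W), 11(W) are all W)
n=20: L (options 13(W), 12(W) are all W)
n=21: L (options 14(W), 13(W) are all W)
n=22: W (go to 15, an L position)
n=23: W (go to 16, an L position)
From 23, the L positions reachable in one move are: 16, 15. Any move reaching one of these is winning.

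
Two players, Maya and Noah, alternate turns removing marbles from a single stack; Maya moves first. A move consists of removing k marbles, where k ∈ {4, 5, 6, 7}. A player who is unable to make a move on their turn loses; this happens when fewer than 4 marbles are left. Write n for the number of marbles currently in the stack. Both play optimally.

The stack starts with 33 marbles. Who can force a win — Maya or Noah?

Classify positions by backward induction: terminal positions (no move available) are L. From any other position, the mover wins iff some move reaches an L.
n=0: no move → L
n=1: no move → L
n=2: no move → L
n=3: no move → L
n=4: W (go to 0, an L position)
n=5: W (go to 1, an L position)
n=6: W (go to 2, an L position)
n=7: W (go to 3, an L position)
n=8: W (go to 3, an L position)
n=9: W (go to 3, an L position)
n=10: W (go to 3, an L position)
n=11: L (options 7(W), 6(W), 5(W), 4(W) are all W)
n=12: L (options 8(W), 7(W), 6(W), 5(W) are all W)
n=13: L (options 9(W), 8(W), 7(W), 6(W) are all W)
n=14: L (options 10(W), 9(W), 8(W), 7(W) are all W)
n=15: W (go to 11, an L position)
n=16: W (go to 12, an L position)
n=17: W (go to 13, an L position)
n=18: W (go to 14, an L position)
n=19: W (go to 14, an L position)
n=20: W (go to 14, an L position)
n=21: W (go to 14, an L position)
n=22: L (options 18(W), 17(W), 16(W), 15(W) are all W)
n=23: L (options 19(W), 18(W), 17(W), 16(W) are all W)
n=24: L (options 20(W), 19(W), 18(W), 17(W) are all W)
n=25: L (options 21(W), 20(W), 19(W), 18(W) are all W)
n=26: W (go to 22, an L position)
n=27: W (go to 23, an L position)
n=28: W (go to 24, an L position)
n=29: W (go to 25, an L position)
n=30: W (go to 25, an L position)
n=31: W (go to 25, an L position)
n=32: W (go to 25, an L position)
n=33: L (options 29(W), 28(W), 27(W), 26(W) are all W)
Every move from 33 reaches a W position, so the mover loses.

Noah wins.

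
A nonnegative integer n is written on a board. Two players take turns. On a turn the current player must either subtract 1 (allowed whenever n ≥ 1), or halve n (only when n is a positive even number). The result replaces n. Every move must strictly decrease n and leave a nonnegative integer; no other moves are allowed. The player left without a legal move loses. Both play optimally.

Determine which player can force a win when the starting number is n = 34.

The first player wins.

Classify positions by backward induction: terminal positions (no move available) are L. From any other position, the mover wins iff some move reaches an L.
n=0: no move → L
n=1: reaches L-position 0 → W
n=2: only reaches 1(W), which is W → L
n=3: reaches L-position 2 → W
n=4: reaches L-position 2 → W
n=5: only reaches 4(W), which is W → L
n=6: reaches L-position 5 → W
n=7: only reaches 6(W), which is W → L
n=8: reaches L-position 7 → W
n=9: only reaches 8(W), which is W → L
n=10: reaches L-position 5 → W
n=11: only reaches 10(W), which is W → L
n=12: reaches L-position 11 → W
n=13: only reaches 12(W), which is W → L
n=14: reaches L-position 7 → W
n=15: only reaches 14(W), which is W → L
n=16: reaches L-position 15 → W
n=17: only reaches 16(W), which is W → L
n=18: reaches L-position 9 → W
n=19: only reaches 18(W), which is W → L
n=20: reaches L-position 19 → W
n=21: only reaches 20(W), which is W → L
n=22: reaches L-position 11 → W
n=23: only reaches 22(W), which is W → L
n=24: reaches L-position 23 → W
n=25: only reaches 24(W), which is W → L
n=26: reaches L-position 13 → W
n=27: only reaches 26(W), which is W → L
n=28: reaches L-position 27 → W
n=29: only reaches 28(W), which is W → L
n=30: reaches L-position 15 → W
n=31: only reaches 30(W), which is W → L
n=32: reaches L-position 31 → W
n=33: only reaches 32(W), which is W → L
n=34: reaches L-position 17 → W
From 34 the player to move can move to 17, reaching an L position.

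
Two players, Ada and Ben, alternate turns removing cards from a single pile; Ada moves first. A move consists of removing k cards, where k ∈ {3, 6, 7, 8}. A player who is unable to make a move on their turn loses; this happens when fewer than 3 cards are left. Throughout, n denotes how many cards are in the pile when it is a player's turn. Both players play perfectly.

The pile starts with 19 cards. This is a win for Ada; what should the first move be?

Compute win/loss labels from the base case upward. A position with no move is L. Any other position is W if it can reach an L in one move, else L.
n=0: no move → L
n=1: no move → L
n=2: no move → L
n=3: can move to 0, which is L ⇒ W
n=4: can move to 1, which is L ⇒ W
n=5: can move to 2, which is L ⇒ W
n=6: can move to 0, which is L ⇒ W
n=7: can move to 1, which is L ⇒ W
n=8: can move to 2, which is L ⇒ W
n=9: can move to 2, which is L ⇒ W
n=10: can move to 2, which is L ⇒ W
n=11: moves to 8(W), 5(W), 4(W), 3(W); every one is W ⇒ L
n=12: moves to 9(W), 6(W), 5(W), 4(W); every one is W ⇒ L
n=13: moves to 10(W), 7(W), 6(W), 5(W); every one is W ⇒ L
n=14: can move to 11, which is L ⇒ W
n=15: can move to 12, which is L ⇒ W
n=16: can move to 13, which is L ⇒ W
n=17: can move to 11, which is L ⇒ W
n=18: can move to 12, which is L ⇒ W
n=19: can move to 13, which is L ⇒ W
From 19, the L positions reachable in one move are: 13, 12, 11. Any move reaching one of these is winning.

Remove 6, leaving 13.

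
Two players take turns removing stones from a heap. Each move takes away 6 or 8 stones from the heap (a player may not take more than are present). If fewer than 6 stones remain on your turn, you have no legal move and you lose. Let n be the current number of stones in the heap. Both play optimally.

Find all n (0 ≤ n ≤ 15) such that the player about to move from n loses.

Positions with no move are L. A position that does have a move is losing for the player to move precisely when every available move leads to a winning position for the opponent. Fill in the labels:
n=0: no move → L
n=1: no move → L
n=2: no move → L
n=3: no move → L
n=4: no move → L
n=5: no move → L
n=6: →0(L), so W
n=7: →1(L), so W
n=8: →2(L), so W
n=9: →3(L), so W
n=10: →4(L), so W
n=11: →5(L), so W
n=12: →4(L), so W
n=13: →5(L), so W
n=14: →8(W), 6(W) — all W, so L
n=15: →9(W), 7(W) — all W, so L
Reading off the rows marked L gives the requested list; there are 8 such values of n.

0, 1, 2, 3, 4, 5, 14, 15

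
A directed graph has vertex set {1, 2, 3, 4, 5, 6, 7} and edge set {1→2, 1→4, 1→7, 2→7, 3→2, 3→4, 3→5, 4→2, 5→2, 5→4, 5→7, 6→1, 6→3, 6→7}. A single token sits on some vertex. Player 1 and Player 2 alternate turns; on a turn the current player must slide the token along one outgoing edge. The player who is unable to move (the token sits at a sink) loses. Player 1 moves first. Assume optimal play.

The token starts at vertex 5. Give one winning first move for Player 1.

Move to 4.

Classify positions by backward induction: terminal positions (no move available) are L. From any other position, the mover wins iff some move reaches an L.
Every edge goes from a vertex to one that appears earlier in the order 7, 2, 4, 5, 3, 1, 6, so processing vertices in that order labels each vertex after all of its successors.
7: no outgoing edge → L
2: reaches L-position 7 → W
4: only reaches 2(W), which is W → L
5: reaches L-position 4 → W
3: reaches L-position 4 → W
1: reaches L-position 4 → W
6: reaches L-position 7 → W
From 5, the L positions reachable in one move are: 4, 7. Any move reaching one of these is winning.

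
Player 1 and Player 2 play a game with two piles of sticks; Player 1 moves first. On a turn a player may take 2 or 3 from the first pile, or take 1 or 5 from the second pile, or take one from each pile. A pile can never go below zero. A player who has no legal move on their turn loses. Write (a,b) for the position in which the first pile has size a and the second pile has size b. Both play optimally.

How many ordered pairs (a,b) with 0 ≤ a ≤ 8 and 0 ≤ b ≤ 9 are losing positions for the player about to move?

31

Classify positions by backward induction: terminal positions (no move available) are L. From any other position, the mover wins iff some move reaches an L.
Every move lowers a or b (never raises either), so fill the grid row by row in increasing a, and left to right within a row: each cell's successors are then already labelled.
      b=0  b=1  b=2  b=3  b=4  b=5  b=6  b=7  b=8  b=9
a=0:    L    W    L    W    L    W    L    W    L    W
a=1:    L    W    L    W    L    W    L    W    L    W
a=2:    W    W    W    W    W    W    W    W    W    W
a=3:    W    L    W    L    W    L    W    L    W    L
a=4:    W    L    W    L    W    L    W    L    W    L
a=5:    L    W    W    W    W    W    W    W    W    W
a=6:    L    W    L    W    L    W    L    W    L    W
a=7:    W    W    L    W    L    W    L    W    L    W
a=8:    W    L    W    W    W    W    W    W    W    W
Cells with no legal move (terminal, hence L): (0,0), (1,0).
The remaining L cells, each justified by listing all of its moves:
(0,2): only reaches (0,1)(W), which is W → L
(0,4): only reaches (0,3)(W), which is W → L
(0,6): only reaches (0,5)(W), (0,1)(W), all W → L
(0,8): only reaches (0,7)(W), (0,3)(W), all W → L
(1,2): only reaches (1,1)(W), (0,1)(W), all W → L
(1,4): only reaches (1,3)(W), (0,3)(W), all W → L
(1,6): only reaches (1,5)(W), (1,1)(W), (0,5)(W), all W → L
(1,8): only reaches (1,7)(W), (1,3)(W), (0,7)(W), all W → L
(3,1): only reaches (1,1)(W), (0,1)(W), (3,0)(W), (2,0)(W), all W → L
(3,3): only reaches (1,3)(W), (0,3)(W), (3,2)(W), (2,2)(W), all W → L
(3,5): only reaches (1,5)(W), (0,5)(W), (3,4)(W), (3,0)(W), (2,4)(W), all W → L
(3,7): only reaches (1,7)(W), (0,7)(W), (3,6)(W), (3,2)(W), (2,6)(W), all W → L
(3,9): only reaches (1,9)(W), (0,9)(W), (3,8)(W), (3,4)(W), (2,8)(W), all W → L
(4,1): only reaches (2,1)(W), (1,1)(W), (4,0)(W), (3,0)(W), all W → L
(4,3): only reaches (2,3)(W), (1,3)(W), (4,2)(W), (3,2)(W), all W → L
(4,5): only reaches (2,5)(W), (1,5)(W), (4,4)(W), (4,0)(W), (3,4)(W), all W → L
(4,7): only reaches (2,7)(W), (1,7)(W), (4,6)(W), (4,2)(W), (3,6)(W), all W → L
(4,9): only reaches (2,9)(W), (1,9)(W), (4,8)(W), (4,4)(W), (3,8)(W), all W → L
(5,0): only reaches (3,0)(W), (2,0)(W), all W → L
(6,0): only reaches (4,0)(W), (3,0)(W), all W → L
(6,2): only reaches (4,2)(W), (3,2)(W), (6,1)(W), (5,1)(W), all W → L
(6,4): only reaches (4,4)(W), (3,4)(W), (6,3)(W), (5,3)(W), all W → L
(6,6): only reaches (4,6)(W), (3,6)(W), (6,5)(W), (6,1)(W), (5,5)(W), all W → L
(6,8): only reaches (4,8)(W), (3,8)(W), (6,7)(W), (6,3)(W), (5,7)(W), all W → L
(7,2): only reaches (5,2)(W), (4,2)(W), (7,1)(W), (6,1)(W), all W → L
(7,4): only reaches (5,4)(W), (4,4)(W), (7,3)(W), (6,3)(W), all W → L
(7,6): only reaches (5,6)(W), (4,6)(W), (7,5)(W), (7,1)(W), (6,5)(W), all W → L
(7,8): only reaches (5,8)(W), (4,8)(W), (7,7)(W), (7,3)(W), (6,7)(W), all W → L
(8,1): only reaches (6,1)(W), (5,1)(W), (8,0)(W), (7,0)(W), all W → L
Every other cell has at least one move into one of the L cells above, so it is W.
L cells per row: a=0: 5, a=1: 5, a=2: 0, a=3: 5, a=4: 5, a=5: 1, a=6: 5, a=7: 4, a=8: 1; total 31.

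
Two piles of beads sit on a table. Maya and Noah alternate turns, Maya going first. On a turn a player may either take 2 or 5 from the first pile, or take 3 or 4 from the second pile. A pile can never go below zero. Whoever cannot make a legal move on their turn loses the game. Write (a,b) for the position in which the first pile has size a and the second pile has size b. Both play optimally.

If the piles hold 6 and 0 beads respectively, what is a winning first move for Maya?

Classify positions by backward induction: terminal positions (no move available) are L. From any other position, the mover wins iff some move reaches an L.
No move ever increases a pile, so every position that can arise here has a ≤ 6 and b ≤ 0; it is enough to label the cells with 0 ≤ a ≤ 6 and 0 ≤ b ≤ 0.
Every move lowers a or b (never raises either), so fill the grid row by row in increasing a, and left to right within a row: each cell's successors are then already labelled.
      b=0
a=0:    L
a=1:    L
a=2:    W
a=3:    W
a=4:    L
a=5:    W
a=6:    W
Cells with no legal move (terminal, hence L): (0,0), (1,0).
The remaining L cells, each justified by listing all of its moves:
(4,0): L (sole option (2,0)(W) is W)
Every other cell has at least one move into one of the L cells above, so it is W.
From (6,0), the L positions reachable in one move are: (4,0), (1,0). Any move reaching one of these is winning.

Move to (4,0).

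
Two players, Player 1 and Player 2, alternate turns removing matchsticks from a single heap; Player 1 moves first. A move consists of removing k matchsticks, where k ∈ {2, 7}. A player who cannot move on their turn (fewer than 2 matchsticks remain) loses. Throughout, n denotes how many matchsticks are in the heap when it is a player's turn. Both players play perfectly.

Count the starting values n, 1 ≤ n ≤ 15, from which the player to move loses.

Label each position W (a win for the player to move) or L (a loss). A position with no legal move is L; any other position is W exactly when some move reaches an L, and L when every move reaches a W.
n=0: no move → L
n=1: no move → L
n=2: →0(L), so W
n=3: →1(L), so W
n=4: →2(W) only, which is W, so L
n=5: →3(W) only, which is W, so L
n=6: →4(L), so W
n=7: →5(L), so W
n=8: →1(L), so W
n=9: →7(W), 2(W) — all W, so L
n=10: →8(W), 3(W) — all W, so L
n=11: →9(L), so W
n=12: →10(L), so W
n=13: →11(W), 6(W) — all W, so L
n=14: →12(W), 7(W) — all W, so L
n=15: →13(L), so W
L entries with 1 ≤ n ≤ 15 (n=0 is outside the asked range and is not counted): n = 1, 4, 5, 9, 10, 13, 14; that makes 7.

7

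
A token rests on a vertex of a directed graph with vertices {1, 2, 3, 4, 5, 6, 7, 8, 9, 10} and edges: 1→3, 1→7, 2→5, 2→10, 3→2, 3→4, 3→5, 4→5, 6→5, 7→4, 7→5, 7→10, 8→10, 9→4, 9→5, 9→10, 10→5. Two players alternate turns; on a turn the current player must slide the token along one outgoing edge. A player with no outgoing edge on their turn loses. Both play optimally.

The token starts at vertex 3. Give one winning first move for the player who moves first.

Move to 5.

Positions with no move are L. A position that does have a move is losing for the player to move precisely when every available move leads to a winning position for the opponent. Fill in the labels:
Every edge goes from a vertex to one that appears earlier in the order 5, 10, 2, 4, 7, 3, 8, 1, 6, 9, so processing vertices in that order labels each vertex after all of its successors.
5: no outgoing edge → L
10: reaches L-position 5 → W
2: reaches L-position 5 → W
4: reaches L-position 5 → W
7: reaches L-position 5 → W
3: reaches L-position 5 → W
8: only reaches 10(W), which is W → L
1: only reaches 3(W), 7(W), all W → L
6: reaches L-position 5 → W
9: reaches L-position 5 → W
From 3, the L positions reachable in one move are: 5.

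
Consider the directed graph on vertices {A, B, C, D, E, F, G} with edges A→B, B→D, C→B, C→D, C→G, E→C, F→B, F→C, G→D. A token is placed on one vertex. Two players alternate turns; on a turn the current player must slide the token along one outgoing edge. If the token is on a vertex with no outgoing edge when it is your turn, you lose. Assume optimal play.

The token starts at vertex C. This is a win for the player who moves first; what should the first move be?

Move to D.

Compute win/loss labels from the base case upward. A position with no move is L. Any other position is W if it can reach an L in one move, else L.
Every edge goes from a vertex to one that appears earlier in the order D, B, G, A, C, E, F, so processing vertices in that order labels each vertex after all of its successors.
D: no outgoing edge → L
B: →D(L), so W
G: →D(L), so W
A: →B(W) only, which is W, so L
C: →D(L), so W
E: →C(W) only, which is W, so L
F: →C(W), B(W) — all W, so L
From C, the L positions reachable in one move are: D.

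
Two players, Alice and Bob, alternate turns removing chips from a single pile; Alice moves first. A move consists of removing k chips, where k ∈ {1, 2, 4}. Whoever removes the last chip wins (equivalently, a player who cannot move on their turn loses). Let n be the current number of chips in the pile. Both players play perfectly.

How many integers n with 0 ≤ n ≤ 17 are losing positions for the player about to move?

6

Compute win/loss labels from the base case upward. A position with no move is L. Any other position is W if it can reach an L in one move, else L.
n=0: no move → L
n=1: W (go to 0, an L position)
n=2: W (go to 0, an L position)
n=3: L (options 2(W), 1(W) are all W)
n=4: W (go to 3, an L position)
n=5: W (go to 3, an L position)
n=6: L (options 5(W), 4(W), 2(W) are all W)
n=7: W (go to 6, an L position)
n=8: W (go to 6, an L position)
n=9: L (options 8(W), 7(W), 5(W) are all W)
n=10: W (go to 9, an L position)
n=11: W (go to 9, an L position)
n=12: L (options 11(W), 10(W), 8(W) are all W)
n=13: W (go to 12, an L position)
n=14: W (go to 12, an L position)
n=15: L (options 14(W), 13(W), 11(W) are all W)
n=16: W (go to 15, an L position)
n=17: W (go to 15, an L position)
L entries with 0 ≤ n ≤ 17: n = 0, 3, 6, 9, 12, 15; that makes 6.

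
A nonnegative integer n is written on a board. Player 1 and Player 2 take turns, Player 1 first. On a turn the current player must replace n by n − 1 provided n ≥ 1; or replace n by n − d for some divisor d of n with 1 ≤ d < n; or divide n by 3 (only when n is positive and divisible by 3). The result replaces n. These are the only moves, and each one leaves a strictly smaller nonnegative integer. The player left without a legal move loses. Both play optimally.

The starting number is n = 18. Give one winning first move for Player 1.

Move to 9.

Build the W/L table. Terminal = L. A non-terminal position is W if it has a move to some L; otherwise it is L.
n=0: no move → L
n=1: W (go to 0, an L position)
n=2: L (sole option 1(W) is W)
n=3: W (go to 2, an L position)
n=4: W (go to 2, an L position)
n=5: L (sole option 4(W) is W)
n=6: W (go to 2, an L position)
n=7: L (sole option 6(W) is W)
n=8: W (go to 7, an L position)
n=9: L (options 3(W), 6(W), 8(W) are all W)
n=10: W (go to 5, an L position)
n=11: L (sole option 10(W) is W)
n=12: W (go to 9, an L position)
n=13: L (sole option 12(W) is W)
n=14: W (go to 7, an L position)
n=15: W (go to 5, an L position)
n=16: L (options 8(W), 12(W), 14(W), 15(W) are all W)
n=17: W (go to 16, an L position)
n=18: W (go to 9, an L position)
From 18, the L positions reachable in one move are: 9, 16. Any move reaching one of these is winning.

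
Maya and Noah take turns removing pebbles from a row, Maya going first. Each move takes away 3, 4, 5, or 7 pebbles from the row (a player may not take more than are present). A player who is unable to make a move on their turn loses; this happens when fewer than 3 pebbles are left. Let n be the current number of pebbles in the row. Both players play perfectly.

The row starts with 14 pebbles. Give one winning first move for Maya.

Remove 3, leaving 11.

Label each position W (a win for the player to move) or L (a loss). A position with no legal move is L; any other position is W exactly when some move reaches an L, and L when every move reaches a W.
n=0: no move → L
n=1: no move → L
n=2: no move → L
n=3: W (go to 0, an L position)
n=4: W (go to 1, an L position)
n=5: W (go to 2, an L position)
n=6: W (go to 2, an L position)
n=7: W (go to 2, an L position)
n=8: W (go to 1, an L position)
n=9: W (go to 2, an L position)
n=10: L (options 7(W), 6(W), 5(W), 3(W) are all W)
n=11: L (options 8(W), 7(W), 6(W), 4(W) are all W)
n=12: L (options 9(W), 8(W), 7(W), 5(W) are all W)
n=13: W (go to 10, an L position)
n=14: W (go to 11, an L position)
From 14, the L positions reachable in one move are: 11, 10. Any move reaching one of these is winning.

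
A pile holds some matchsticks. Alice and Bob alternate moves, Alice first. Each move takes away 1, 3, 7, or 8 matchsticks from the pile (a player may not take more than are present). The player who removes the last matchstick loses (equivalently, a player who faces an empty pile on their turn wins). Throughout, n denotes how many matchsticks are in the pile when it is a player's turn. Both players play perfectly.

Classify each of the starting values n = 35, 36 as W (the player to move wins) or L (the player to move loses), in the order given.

35: L, 36: W

Use the standard recursion: the mover wins at a terminal position; elsewhere, the mover wins exactly when some move hands the opponent an L position.
n=0: no move; the opponent has just taken the last matchstick and therefore loses → W
n=1: L (sole option 0(W) is W)
n=2: W (go to 1, an L position)
n=3: L (options 2(W), 0(W) are all W)
n=4: W (go to 3, an L position)
n=5: L (options 4(W), 2(W) are all W)
n=6: W (go to 5, an L position)
n=7: L (options 6(W), 4(W), 0(W) are all W)
n=8: W (go to 7, an L position)
n=9: W (go to 1, an L position)
n=10: W (go to 7, an L position)
n=11: W (go to 3, an L position)
n=12: W (go to 5, an L position)
n=13: W (go to 5, an L position)
n=14: W (go to 7, an L position)
n=15: W (go to 7, an L position)
n=16: L (options 15(W), 13(W), 9(W), 8(W) are all W)
n=17: W (go to 16, an L position)
n=18: L (options 17(W), 15(W), 11(W), 10(W) are all W)
n=19: W (go to 18, an L position)
n=20: L (options 19(W), 17(W), 13(W), 12(W) are all W)
n=21: W (go to 20, an L position)
n=22: L (options 21(W), 19(W), 15(W), 14(W) are all W)
n=23: W (go to 22, an L position)
n=24: W (go to 16, an L position)
n=25: W (go to 22, an L position)
n=26: W (go to 18, an L position)
n=27: W (go to 20, an L position)
n=28: W (go to 20, an L position)
n=29: W (go to 22, an L position)
n=30: W (go to 22, an L position)
n=31: L (options 30(W), 28(W), 24(W), 23(W) are all W)
n=32: W (go to 31, an L position)
n=33: L (options 32(W), 30(W), 26(W), 25(W) are all W)
n=34: W (go to 33, an L position)
n=35: L (options 34(W), 32(W), 28(W), 27(W) are all W)
n=36: W (go to 35, an L position)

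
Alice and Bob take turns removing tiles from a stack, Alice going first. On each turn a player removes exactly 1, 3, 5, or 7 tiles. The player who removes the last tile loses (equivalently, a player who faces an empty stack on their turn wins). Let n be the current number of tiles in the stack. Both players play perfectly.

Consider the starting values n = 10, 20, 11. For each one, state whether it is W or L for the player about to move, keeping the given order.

10: W, 20: W, 11: L

Label each position W (a win for the player to move) or L (a loss). A position with no legal move is W; any other position is W exactly when some move reaches an L, and L when every move reaches a W.
n=0: no move; the opponent has just taken the last tile and therefore loses → W
n=1: L (sole option 0(W) is W)
n=2: W (go to 1, an L position)
n=3: L (options 2(W), 0(W) are all W)
n=4: W (go to 3, an L position)
n=5: L (options 4(W), 2(W), 0(W) are all W)
n=6: W (go to 5, an L position)
n=7: L (options 6(W), 4(W), 2(W), 0(W) are all W)
n=8: W (go to 7, an L position)
n=9: L (options 8(W), 6(W), 4(W), 2(W) are all W)
n=10: W (go to 9, an L position)
n=11: L (options 10(W), 8(W), 6(W), 4(W) are all W)
n=12: W (go to 11, an L position)
n=13: L (options 12(W), 10(W), 8(W), 6(W) are all W)
n=14: W (go to 13, an L position)
n=15: L (options 14(W), 12(W), 10(W), 8(W) are all W)
n=16: W (go to 15, an L position)
n=17: L (options 16(W), 14(W), 12(W), 10(W) are all W)
n=18: W (go to 17, an L position)
n=19: L (options 18(W), 16(W), 14(W), 12(W) are all W)
n=20: W (go to 19, an L position)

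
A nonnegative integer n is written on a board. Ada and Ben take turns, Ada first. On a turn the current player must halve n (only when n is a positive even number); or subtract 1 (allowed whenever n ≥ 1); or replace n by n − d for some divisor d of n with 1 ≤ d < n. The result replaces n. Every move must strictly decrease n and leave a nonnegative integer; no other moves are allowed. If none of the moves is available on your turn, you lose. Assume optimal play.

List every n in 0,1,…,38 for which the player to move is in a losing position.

Compute win/loss labels from the base case upward. A position with no move is L. Any other position is W if it can reach an L in one move, else L.
n=0: no move → L
n=1: reaches L-position 0 → W
n=2: only reaches 1(W), which is W → L
n=3: reaches L-position 2 → W
n=4: reaches L-position 2 → W
n=5: only reaches 4(W), which is W → L
n=6: reaches L-position 5 → W
n=7: only reaches 6(W), which is W → L
n=8: reaches L-position 7 → W
n=9: only reaches 6(W), 8(W), all W → L
n=10: reaches L-position 5 → W
n=11: only reaches 10(W), which is W → L
n=12: reaches L-position 9 → W
n=13: only reaches 12(W), which is W → L
n=14: reaches L-position 7 → W
n=15: only reaches 10(W), 12(W), 14(W), all W → L
n=16: reaches L-position 15 → W
n=17: only reaches 16(W), which is W → L
n=18: reaches L-position 9 → W
n=19: only reaches 18(W), which is W → L
n=20: reaches L-position 15 → W
n=21: only reaches 14(W), 18(W), 20(W), all W → L
n=22: reaches L-position 11 → W
n=23: only reaches 22(W), which is W → L
n=24: reaches L-position 21 → W
n=25: only reaches 20(W), 24(W), all W → L
n=26: reaches L-position 13 → W
n=27: only reaches 18(W), 24(W), 26(W), all W → L
n=28: reaches L-position 21 → W
n=29: only reaches 28(W), which is W → L
n=30: reaches L-position 15 → W
n=31: only reaches 30(W), which is W → L
n=32: reaches L-position 31 → W
n=33: only reaches 22(W), 30(W), 32(W), all W → L
n=34: reaches L-position 17 → W
n=35: only reaches 28(W), 30(W), 34(W), all W → L
n=36: reaches L-position 27 → W
n=37: only reaches 36(W), which is W → L
n=38: reaches L-position 19 → W
Reading off the rows marked L gives the requested list; there are 19 such values of n.

0, 2, 5, 7, 9, 11, 13, 15, 17, 19, 21, 23, 25, 27, 29, 31, 33, 35, 37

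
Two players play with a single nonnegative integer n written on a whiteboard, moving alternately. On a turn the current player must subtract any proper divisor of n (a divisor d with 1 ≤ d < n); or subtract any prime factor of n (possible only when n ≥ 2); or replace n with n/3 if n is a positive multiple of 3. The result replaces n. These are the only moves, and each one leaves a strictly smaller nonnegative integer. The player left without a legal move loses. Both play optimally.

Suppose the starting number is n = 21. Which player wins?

Positions with no move are L. A position that does have a move is losing for the player to move precisely when every available move leads to a winning position for the opponent. Fill in the labels:
n=0: no move → L
n=1: no move → L
n=2: →0(L), so W
n=3: →0(L), so W
n=4: →2(W), 3(W) — all W, so L
n=5: →0(L), so W
n=6: →4(L), so W
n=7: →0(L), so W
n=8: →4(L), so W
n=9: →3(W), 6(W), 8(W) — all W, so L
n=10: →9(L), so W
n=11: →0(L), so W
n=12: →4(L), so W
n=13: →0(L), so W
n=14: →7(W), 12(W), 13(W) — all W, so L
n=15: →14(L), so W
n=16: →14(L), so W
n=17: →0(L), so W
n=18: →9(L), so W
n=19: →0(L), so W
n=20: →10(W), 15(W), 16(W), 18(W), 19(W) — all W, so L
n=21: →14(L), so W
From 21 the player to move can move to 14, reaching an L position.

The first player wins.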